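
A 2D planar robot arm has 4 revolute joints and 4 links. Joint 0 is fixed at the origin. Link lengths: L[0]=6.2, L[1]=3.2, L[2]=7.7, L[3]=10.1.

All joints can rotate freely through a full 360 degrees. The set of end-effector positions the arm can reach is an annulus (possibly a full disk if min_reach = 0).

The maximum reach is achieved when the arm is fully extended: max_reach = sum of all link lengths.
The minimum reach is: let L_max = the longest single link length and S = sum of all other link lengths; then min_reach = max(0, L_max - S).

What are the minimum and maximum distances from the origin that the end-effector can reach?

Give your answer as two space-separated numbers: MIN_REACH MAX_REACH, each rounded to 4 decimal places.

Link lengths: [6.2, 3.2, 7.7, 10.1]
max_reach = 6.2 + 3.2 + 7.7 + 10.1 = 27.2
L_max = max([6.2, 3.2, 7.7, 10.1]) = 10.1
S (sum of others) = 27.2 - 10.1 = 17.1
min_reach = max(0, 10.1 - 17.1) = max(0, -7) = 0

Answer: 0.0000 27.2000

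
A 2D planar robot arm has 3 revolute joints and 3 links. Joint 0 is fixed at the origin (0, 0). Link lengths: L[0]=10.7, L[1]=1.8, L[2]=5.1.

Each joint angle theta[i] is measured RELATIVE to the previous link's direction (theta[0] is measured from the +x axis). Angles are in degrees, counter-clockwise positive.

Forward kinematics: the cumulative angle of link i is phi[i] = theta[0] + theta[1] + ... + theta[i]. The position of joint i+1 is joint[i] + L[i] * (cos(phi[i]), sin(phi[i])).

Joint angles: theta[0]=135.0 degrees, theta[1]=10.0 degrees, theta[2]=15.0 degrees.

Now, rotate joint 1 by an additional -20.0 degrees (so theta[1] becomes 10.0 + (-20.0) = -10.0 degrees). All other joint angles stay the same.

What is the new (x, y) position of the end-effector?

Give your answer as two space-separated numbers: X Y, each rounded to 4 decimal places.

Answer: -12.5053 12.3187

Derivation:
joint[0] = (0.0000, 0.0000)  (base)
link 0: phi[0] = 135 = 135 deg
  cos(135 deg) = -0.7071, sin(135 deg) = 0.7071
  joint[1] = (0.0000, 0.0000) + 10.7 * (-0.7071, 0.7071) = (0.0000 + -7.5660, 0.0000 + 7.5660) = (-7.5660, 7.5660)
link 1: phi[1] = 135 + -10 = 125 deg
  cos(125 deg) = -0.5736, sin(125 deg) = 0.8192
  joint[2] = (-7.5660, 7.5660) + 1.8 * (-0.5736, 0.8192) = (-7.5660 + -1.0324, 7.5660 + 1.4745) = (-8.5985, 9.0405)
link 2: phi[2] = 135 + -10 + 15 = 140 deg
  cos(140 deg) = -0.7660, sin(140 deg) = 0.6428
  joint[3] = (-8.5985, 9.0405) + 5.1 * (-0.7660, 0.6428) = (-8.5985 + -3.9068, 9.0405 + 3.2782) = (-12.5053, 12.3187)
End effector: (-12.5053, 12.3187)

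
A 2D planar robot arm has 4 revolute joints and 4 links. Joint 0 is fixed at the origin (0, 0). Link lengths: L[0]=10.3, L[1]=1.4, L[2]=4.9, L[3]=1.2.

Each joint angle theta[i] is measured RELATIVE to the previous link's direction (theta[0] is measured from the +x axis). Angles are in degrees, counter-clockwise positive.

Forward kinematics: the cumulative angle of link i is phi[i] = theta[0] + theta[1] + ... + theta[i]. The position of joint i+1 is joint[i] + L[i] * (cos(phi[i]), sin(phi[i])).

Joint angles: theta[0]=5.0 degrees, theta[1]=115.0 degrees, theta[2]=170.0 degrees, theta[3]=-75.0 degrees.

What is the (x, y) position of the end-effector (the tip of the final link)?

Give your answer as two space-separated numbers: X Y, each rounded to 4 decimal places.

joint[0] = (0.0000, 0.0000)  (base)
link 0: phi[0] = 5 = 5 deg
  cos(5 deg) = 0.9962, sin(5 deg) = 0.0872
  joint[1] = (0.0000, 0.0000) + 10.3 * (0.9962, 0.0872) = (0.0000 + 10.2608, 0.0000 + 0.8977) = (10.2608, 0.8977)
link 1: phi[1] = 5 + 115 = 120 deg
  cos(120 deg) = -0.5000, sin(120 deg) = 0.8660
  joint[2] = (10.2608, 0.8977) + 1.4 * (-0.5000, 0.8660) = (10.2608 + -0.7000, 0.8977 + 1.2124) = (9.5608, 2.1101)
link 2: phi[2] = 5 + 115 + 170 = 290 deg
  cos(290 deg) = 0.3420, sin(290 deg) = -0.9397
  joint[3] = (9.5608, 2.1101) + 4.9 * (0.3420, -0.9397) = (9.5608 + 1.6759, 2.1101 + -4.6045) = (11.2367, -2.4944)
link 3: phi[3] = 5 + 115 + 170 + -75 = 215 deg
  cos(215 deg) = -0.8192, sin(215 deg) = -0.5736
  joint[4] = (11.2367, -2.4944) + 1.2 * (-0.8192, -0.5736) = (11.2367 + -0.9830, -2.4944 + -0.6883) = (10.2537, -3.1826)
End effector: (10.2537, -3.1826)

Answer: 10.2537 -3.1826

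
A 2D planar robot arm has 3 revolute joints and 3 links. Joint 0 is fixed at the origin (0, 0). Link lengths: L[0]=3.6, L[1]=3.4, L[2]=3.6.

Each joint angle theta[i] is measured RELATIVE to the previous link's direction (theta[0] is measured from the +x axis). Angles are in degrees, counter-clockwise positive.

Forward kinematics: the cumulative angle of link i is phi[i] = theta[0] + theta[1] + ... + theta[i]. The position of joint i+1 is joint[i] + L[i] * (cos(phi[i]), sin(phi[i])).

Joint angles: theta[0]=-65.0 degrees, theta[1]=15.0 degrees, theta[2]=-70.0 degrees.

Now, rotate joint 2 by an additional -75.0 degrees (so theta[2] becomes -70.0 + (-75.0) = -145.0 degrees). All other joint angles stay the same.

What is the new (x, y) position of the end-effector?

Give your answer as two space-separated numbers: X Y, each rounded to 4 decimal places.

Answer: 0.2296 -4.9355

Derivation:
joint[0] = (0.0000, 0.0000)  (base)
link 0: phi[0] = -65 = -65 deg
  cos(-65 deg) = 0.4226, sin(-65 deg) = -0.9063
  joint[1] = (0.0000, 0.0000) + 3.6 * (0.4226, -0.9063) = (0.0000 + 1.5214, 0.0000 + -3.2627) = (1.5214, -3.2627)
link 1: phi[1] = -65 + 15 = -50 deg
  cos(-50 deg) = 0.6428, sin(-50 deg) = -0.7660
  joint[2] = (1.5214, -3.2627) + 3.4 * (0.6428, -0.7660) = (1.5214 + 2.1855, -3.2627 + -2.6046) = (3.7069, -5.8673)
link 2: phi[2] = -65 + 15 + -145 = -195 deg
  cos(-195 deg) = -0.9659, sin(-195 deg) = 0.2588
  joint[3] = (3.7069, -5.8673) + 3.6 * (-0.9659, 0.2588) = (3.7069 + -3.4773, -5.8673 + 0.9317) = (0.2296, -4.9355)
End effector: (0.2296, -4.9355)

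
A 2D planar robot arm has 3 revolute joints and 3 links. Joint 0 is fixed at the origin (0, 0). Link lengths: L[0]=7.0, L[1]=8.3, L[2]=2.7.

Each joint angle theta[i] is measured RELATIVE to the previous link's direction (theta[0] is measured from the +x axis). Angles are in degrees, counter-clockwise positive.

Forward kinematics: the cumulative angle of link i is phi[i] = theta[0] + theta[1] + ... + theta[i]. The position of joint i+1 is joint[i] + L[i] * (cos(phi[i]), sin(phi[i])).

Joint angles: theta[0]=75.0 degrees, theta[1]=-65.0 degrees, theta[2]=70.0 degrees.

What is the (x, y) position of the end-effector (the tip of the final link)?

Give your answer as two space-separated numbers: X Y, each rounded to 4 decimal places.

joint[0] = (0.0000, 0.0000)  (base)
link 0: phi[0] = 75 = 75 deg
  cos(75 deg) = 0.2588, sin(75 deg) = 0.9659
  joint[1] = (0.0000, 0.0000) + 7 * (0.2588, 0.9659) = (0.0000 + 1.8117, 0.0000 + 6.7615) = (1.8117, 6.7615)
link 1: phi[1] = 75 + -65 = 10 deg
  cos(10 deg) = 0.9848, sin(10 deg) = 0.1736
  joint[2] = (1.8117, 6.7615) + 8.3 * (0.9848, 0.1736) = (1.8117 + 8.1739, 6.7615 + 1.4413) = (9.9856, 8.2028)
link 2: phi[2] = 75 + -65 + 70 = 80 deg
  cos(80 deg) = 0.1736, sin(80 deg) = 0.9848
  joint[3] = (9.9856, 8.2028) + 2.7 * (0.1736, 0.9848) = (9.9856 + 0.4689, 8.2028 + 2.6590) = (10.4545, 10.8617)
End effector: (10.4545, 10.8617)

Answer: 10.4545 10.8617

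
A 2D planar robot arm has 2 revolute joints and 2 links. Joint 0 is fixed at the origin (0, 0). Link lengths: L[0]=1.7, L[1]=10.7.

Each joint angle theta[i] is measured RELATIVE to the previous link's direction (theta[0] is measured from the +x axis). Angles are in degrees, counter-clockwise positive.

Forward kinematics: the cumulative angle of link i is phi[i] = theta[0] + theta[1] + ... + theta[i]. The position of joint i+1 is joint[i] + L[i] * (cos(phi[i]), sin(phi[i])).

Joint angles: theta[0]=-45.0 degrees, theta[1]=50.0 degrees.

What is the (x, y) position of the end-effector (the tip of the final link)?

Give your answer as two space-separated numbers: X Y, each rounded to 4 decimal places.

Answer: 11.8614 -0.2695

Derivation:
joint[0] = (0.0000, 0.0000)  (base)
link 0: phi[0] = -45 = -45 deg
  cos(-45 deg) = 0.7071, sin(-45 deg) = -0.7071
  joint[1] = (0.0000, 0.0000) + 1.7 * (0.7071, -0.7071) = (0.0000 + 1.2021, 0.0000 + -1.2021) = (1.2021, -1.2021)
link 1: phi[1] = -45 + 50 = 5 deg
  cos(5 deg) = 0.9962, sin(5 deg) = 0.0872
  joint[2] = (1.2021, -1.2021) + 10.7 * (0.9962, 0.0872) = (1.2021 + 10.6593, -1.2021 + 0.9326) = (11.8614, -0.2695)
End effector: (11.8614, -0.2695)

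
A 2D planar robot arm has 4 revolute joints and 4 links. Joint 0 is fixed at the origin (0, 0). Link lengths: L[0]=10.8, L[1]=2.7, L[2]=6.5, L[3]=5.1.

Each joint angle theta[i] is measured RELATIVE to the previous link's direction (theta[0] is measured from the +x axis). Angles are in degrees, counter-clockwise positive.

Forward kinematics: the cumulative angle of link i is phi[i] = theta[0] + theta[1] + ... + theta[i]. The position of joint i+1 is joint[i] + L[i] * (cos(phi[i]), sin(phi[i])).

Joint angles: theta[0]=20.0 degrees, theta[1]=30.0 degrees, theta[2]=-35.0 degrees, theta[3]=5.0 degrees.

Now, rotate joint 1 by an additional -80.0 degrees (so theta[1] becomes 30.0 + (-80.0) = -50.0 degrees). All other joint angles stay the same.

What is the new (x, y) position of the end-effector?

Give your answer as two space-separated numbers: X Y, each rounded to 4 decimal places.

joint[0] = (0.0000, 0.0000)  (base)
link 0: phi[0] = 20 = 20 deg
  cos(20 deg) = 0.9397, sin(20 deg) = 0.3420
  joint[1] = (0.0000, 0.0000) + 10.8 * (0.9397, 0.3420) = (0.0000 + 10.1487, 0.0000 + 3.6938) = (10.1487, 3.6938)
link 1: phi[1] = 20 + -50 = -30 deg
  cos(-30 deg) = 0.8660, sin(-30 deg) = -0.5000
  joint[2] = (10.1487, 3.6938) + 2.7 * (0.8660, -0.5000) = (10.1487 + 2.3383, 3.6938 + -1.3500) = (12.4869, 2.3438)
link 2: phi[2] = 20 + -50 + -35 = -65 deg
  cos(-65 deg) = 0.4226, sin(-65 deg) = -0.9063
  joint[3] = (12.4869, 2.3438) + 6.5 * (0.4226, -0.9063) = (12.4869 + 2.7470, 2.3438 + -5.8910) = (15.2340, -3.5472)
link 3: phi[3] = 20 + -50 + -35 + 5 = -60 deg
  cos(-60 deg) = 0.5000, sin(-60 deg) = -0.8660
  joint[4] = (15.2340, -3.5472) + 5.1 * (0.5000, -0.8660) = (15.2340 + 2.5500, -3.5472 + -4.4167) = (17.7840, -7.9639)
End effector: (17.7840, -7.9639)

Answer: 17.7840 -7.9639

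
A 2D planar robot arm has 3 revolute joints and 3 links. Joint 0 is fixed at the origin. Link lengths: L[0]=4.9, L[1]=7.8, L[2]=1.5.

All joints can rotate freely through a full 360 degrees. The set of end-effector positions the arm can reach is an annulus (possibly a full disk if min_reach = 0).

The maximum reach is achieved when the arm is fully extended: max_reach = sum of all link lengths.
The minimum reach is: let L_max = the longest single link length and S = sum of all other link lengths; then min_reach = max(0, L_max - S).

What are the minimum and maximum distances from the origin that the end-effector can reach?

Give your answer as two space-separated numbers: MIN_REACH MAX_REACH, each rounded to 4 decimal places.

Link lengths: [4.9, 7.8, 1.5]
max_reach = 4.9 + 7.8 + 1.5 = 14.2
L_max = max([4.9, 7.8, 1.5]) = 7.8
S (sum of others) = 14.2 - 7.8 = 6.4
min_reach = max(0, 7.8 - 6.4) = max(0, 1.4) = 1.4

Answer: 1.4000 14.2000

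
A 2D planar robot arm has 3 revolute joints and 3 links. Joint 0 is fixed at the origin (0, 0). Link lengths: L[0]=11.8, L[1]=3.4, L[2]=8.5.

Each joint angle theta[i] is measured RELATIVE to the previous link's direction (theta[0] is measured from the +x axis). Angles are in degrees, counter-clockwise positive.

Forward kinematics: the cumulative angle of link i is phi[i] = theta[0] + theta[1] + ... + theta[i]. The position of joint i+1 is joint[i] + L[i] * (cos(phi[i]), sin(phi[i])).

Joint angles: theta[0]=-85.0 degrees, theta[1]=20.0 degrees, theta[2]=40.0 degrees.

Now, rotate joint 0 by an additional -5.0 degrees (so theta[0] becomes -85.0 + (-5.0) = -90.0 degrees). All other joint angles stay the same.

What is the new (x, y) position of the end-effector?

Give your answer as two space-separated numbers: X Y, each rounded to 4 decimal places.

Answer: 8.5241 -19.2450

Derivation:
joint[0] = (0.0000, 0.0000)  (base)
link 0: phi[0] = -90 = -90 deg
  cos(-90 deg) = 0.0000, sin(-90 deg) = -1.0000
  joint[1] = (0.0000, 0.0000) + 11.8 * (0.0000, -1.0000) = (0.0000 + 0.0000, 0.0000 + -11.8000) = (0.0000, -11.8000)
link 1: phi[1] = -90 + 20 = -70 deg
  cos(-70 deg) = 0.3420, sin(-70 deg) = -0.9397
  joint[2] = (0.0000, -11.8000) + 3.4 * (0.3420, -0.9397) = (0.0000 + 1.1629, -11.8000 + -3.1950) = (1.1629, -14.9950)
link 2: phi[2] = -90 + 20 + 40 = -30 deg
  cos(-30 deg) = 0.8660, sin(-30 deg) = -0.5000
  joint[3] = (1.1629, -14.9950) + 8.5 * (0.8660, -0.5000) = (1.1629 + 7.3612, -14.9950 + -4.2500) = (8.5241, -19.2450)
End effector: (8.5241, -19.2450)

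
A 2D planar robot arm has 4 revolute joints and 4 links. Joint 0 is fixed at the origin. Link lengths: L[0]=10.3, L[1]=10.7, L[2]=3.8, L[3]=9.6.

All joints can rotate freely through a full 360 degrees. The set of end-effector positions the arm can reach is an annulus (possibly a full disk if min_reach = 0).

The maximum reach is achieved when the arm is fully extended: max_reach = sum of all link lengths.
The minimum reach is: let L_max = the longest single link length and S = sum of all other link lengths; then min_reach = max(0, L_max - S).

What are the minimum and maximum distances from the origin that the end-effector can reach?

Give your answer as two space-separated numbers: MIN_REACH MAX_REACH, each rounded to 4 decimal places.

Link lengths: [10.3, 10.7, 3.8, 9.6]
max_reach = 10.3 + 10.7 + 3.8 + 9.6 = 34.4
L_max = max([10.3, 10.7, 3.8, 9.6]) = 10.7
S (sum of others) = 34.4 - 10.7 = 23.7
min_reach = max(0, 10.7 - 23.7) = max(0, -13) = 0

Answer: 0.0000 34.4000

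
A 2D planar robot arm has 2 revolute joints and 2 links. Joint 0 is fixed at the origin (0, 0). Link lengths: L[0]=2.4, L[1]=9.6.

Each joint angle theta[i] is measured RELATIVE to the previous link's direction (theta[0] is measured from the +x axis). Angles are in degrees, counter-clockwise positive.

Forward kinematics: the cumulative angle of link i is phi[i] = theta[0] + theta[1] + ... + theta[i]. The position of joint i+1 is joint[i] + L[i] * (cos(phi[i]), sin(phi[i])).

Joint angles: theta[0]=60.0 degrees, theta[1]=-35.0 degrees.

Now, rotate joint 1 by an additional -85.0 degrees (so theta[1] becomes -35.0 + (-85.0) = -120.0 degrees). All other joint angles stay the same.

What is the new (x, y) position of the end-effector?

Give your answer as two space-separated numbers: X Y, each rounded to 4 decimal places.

joint[0] = (0.0000, 0.0000)  (base)
link 0: phi[0] = 60 = 60 deg
  cos(60 deg) = 0.5000, sin(60 deg) = 0.8660
  joint[1] = (0.0000, 0.0000) + 2.4 * (0.5000, 0.8660) = (0.0000 + 1.2000, 0.0000 + 2.0785) = (1.2000, 2.0785)
link 1: phi[1] = 60 + -120 = -60 deg
  cos(-60 deg) = 0.5000, sin(-60 deg) = -0.8660
  joint[2] = (1.2000, 2.0785) + 9.6 * (0.5000, -0.8660) = (1.2000 + 4.8000, 2.0785 + -8.3138) = (6.0000, -6.2354)
End effector: (6.0000, -6.2354)

Answer: 6.0000 -6.2354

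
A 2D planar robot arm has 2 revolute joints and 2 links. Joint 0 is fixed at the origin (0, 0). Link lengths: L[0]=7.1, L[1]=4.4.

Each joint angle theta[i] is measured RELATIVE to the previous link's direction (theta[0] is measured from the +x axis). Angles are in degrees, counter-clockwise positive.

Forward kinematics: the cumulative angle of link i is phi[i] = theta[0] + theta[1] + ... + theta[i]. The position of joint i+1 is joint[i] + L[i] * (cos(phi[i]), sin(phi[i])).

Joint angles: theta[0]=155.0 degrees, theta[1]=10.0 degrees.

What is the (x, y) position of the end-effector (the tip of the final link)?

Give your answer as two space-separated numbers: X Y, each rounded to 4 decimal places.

joint[0] = (0.0000, 0.0000)  (base)
link 0: phi[0] = 155 = 155 deg
  cos(155 deg) = -0.9063, sin(155 deg) = 0.4226
  joint[1] = (0.0000, 0.0000) + 7.1 * (-0.9063, 0.4226) = (0.0000 + -6.4348, 0.0000 + 3.0006) = (-6.4348, 3.0006)
link 1: phi[1] = 155 + 10 = 165 deg
  cos(165 deg) = -0.9659, sin(165 deg) = 0.2588
  joint[2] = (-6.4348, 3.0006) + 4.4 * (-0.9659, 0.2588) = (-6.4348 + -4.2501, 3.0006 + 1.1388) = (-10.6849, 4.1394)
End effector: (-10.6849, 4.1394)

Answer: -10.6849 4.1394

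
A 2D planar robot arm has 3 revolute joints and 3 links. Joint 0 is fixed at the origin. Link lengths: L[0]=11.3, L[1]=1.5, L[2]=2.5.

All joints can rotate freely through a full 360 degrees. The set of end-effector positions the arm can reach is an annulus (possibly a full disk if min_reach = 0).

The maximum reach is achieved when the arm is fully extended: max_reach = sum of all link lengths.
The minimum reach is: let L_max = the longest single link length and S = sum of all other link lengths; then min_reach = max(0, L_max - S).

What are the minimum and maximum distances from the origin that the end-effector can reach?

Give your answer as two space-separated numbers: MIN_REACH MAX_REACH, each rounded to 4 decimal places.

Link lengths: [11.3, 1.5, 2.5]
max_reach = 11.3 + 1.5 + 2.5 = 15.3
L_max = max([11.3, 1.5, 2.5]) = 11.3
S (sum of others) = 15.3 - 11.3 = 4
min_reach = max(0, 11.3 - 4) = max(0, 7.3) = 7.3

Answer: 7.3000 15.3000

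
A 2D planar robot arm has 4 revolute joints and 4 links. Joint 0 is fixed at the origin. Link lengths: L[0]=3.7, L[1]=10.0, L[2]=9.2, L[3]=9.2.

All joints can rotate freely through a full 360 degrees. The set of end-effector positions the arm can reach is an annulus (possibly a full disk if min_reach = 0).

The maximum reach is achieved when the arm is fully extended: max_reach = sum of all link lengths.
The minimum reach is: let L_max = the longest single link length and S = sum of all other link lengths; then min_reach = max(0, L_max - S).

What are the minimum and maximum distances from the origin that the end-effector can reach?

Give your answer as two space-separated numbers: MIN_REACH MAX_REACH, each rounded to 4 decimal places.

Answer: 0.0000 32.1000

Derivation:
Link lengths: [3.7, 10.0, 9.2, 9.2]
max_reach = 3.7 + 10 + 9.2 + 9.2 = 32.1
L_max = max([3.7, 10.0, 9.2, 9.2]) = 10
S (sum of others) = 32.1 - 10 = 22.1
min_reach = max(0, 10 - 22.1) = max(0, -12.1) = 0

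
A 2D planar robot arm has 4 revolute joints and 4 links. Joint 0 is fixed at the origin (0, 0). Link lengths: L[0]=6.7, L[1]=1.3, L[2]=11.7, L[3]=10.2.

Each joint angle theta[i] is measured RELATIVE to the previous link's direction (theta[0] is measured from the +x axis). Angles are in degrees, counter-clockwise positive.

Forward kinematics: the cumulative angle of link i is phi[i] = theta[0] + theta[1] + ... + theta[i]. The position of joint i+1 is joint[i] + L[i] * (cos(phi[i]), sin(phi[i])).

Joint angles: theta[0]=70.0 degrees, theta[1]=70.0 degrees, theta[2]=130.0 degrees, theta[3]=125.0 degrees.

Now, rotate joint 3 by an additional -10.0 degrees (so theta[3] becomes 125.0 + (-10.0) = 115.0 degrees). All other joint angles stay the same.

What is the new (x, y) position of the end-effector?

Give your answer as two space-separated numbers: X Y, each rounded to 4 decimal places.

Answer: 10.5400 -0.2577

Derivation:
joint[0] = (0.0000, 0.0000)  (base)
link 0: phi[0] = 70 = 70 deg
  cos(70 deg) = 0.3420, sin(70 deg) = 0.9397
  joint[1] = (0.0000, 0.0000) + 6.7 * (0.3420, 0.9397) = (0.0000 + 2.2915, 0.0000 + 6.2959) = (2.2915, 6.2959)
link 1: phi[1] = 70 + 70 = 140 deg
  cos(140 deg) = -0.7660, sin(140 deg) = 0.6428
  joint[2] = (2.2915, 6.2959) + 1.3 * (-0.7660, 0.6428) = (2.2915 + -0.9959, 6.2959 + 0.8356) = (1.2957, 7.1316)
link 2: phi[2] = 70 + 70 + 130 = 270 deg
  cos(270 deg) = -0.0000, sin(270 deg) = -1.0000
  joint[3] = (1.2957, 7.1316) + 11.7 * (-0.0000, -1.0000) = (1.2957 + -0.0000, 7.1316 + -11.7000) = (1.2957, -4.5684)
link 3: phi[3] = 70 + 70 + 130 + 115 = 385 deg
  cos(385 deg) = 0.9063, sin(385 deg) = 0.4226
  joint[4] = (1.2957, -4.5684) + 10.2 * (0.9063, 0.4226) = (1.2957 + 9.2443, -4.5684 + 4.3107) = (10.5400, -0.2577)
End effector: (10.5400, -0.2577)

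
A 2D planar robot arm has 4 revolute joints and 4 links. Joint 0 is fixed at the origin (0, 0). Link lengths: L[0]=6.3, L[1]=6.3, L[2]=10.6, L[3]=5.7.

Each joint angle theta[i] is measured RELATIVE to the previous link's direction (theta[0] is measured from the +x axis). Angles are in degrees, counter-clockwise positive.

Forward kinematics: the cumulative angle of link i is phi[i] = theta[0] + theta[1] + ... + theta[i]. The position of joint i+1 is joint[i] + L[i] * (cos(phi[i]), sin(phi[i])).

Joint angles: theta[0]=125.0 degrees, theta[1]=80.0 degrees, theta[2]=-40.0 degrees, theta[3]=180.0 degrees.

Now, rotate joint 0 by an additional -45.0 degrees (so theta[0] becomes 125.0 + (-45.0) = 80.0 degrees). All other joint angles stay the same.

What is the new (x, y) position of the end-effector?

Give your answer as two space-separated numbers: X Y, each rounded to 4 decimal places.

Answer: -7.2761 12.6025

Derivation:
joint[0] = (0.0000, 0.0000)  (base)
link 0: phi[0] = 80 = 80 deg
  cos(80 deg) = 0.1736, sin(80 deg) = 0.9848
  joint[1] = (0.0000, 0.0000) + 6.3 * (0.1736, 0.9848) = (0.0000 + 1.0940, 0.0000 + 6.2043) = (1.0940, 6.2043)
link 1: phi[1] = 80 + 80 = 160 deg
  cos(160 deg) = -0.9397, sin(160 deg) = 0.3420
  joint[2] = (1.0940, 6.2043) + 6.3 * (-0.9397, 0.3420) = (1.0940 + -5.9201, 6.2043 + 2.1547) = (-4.8261, 8.3590)
link 2: phi[2] = 80 + 80 + -40 = 120 deg
  cos(120 deg) = -0.5000, sin(120 deg) = 0.8660
  joint[3] = (-4.8261, 8.3590) + 10.6 * (-0.5000, 0.8660) = (-4.8261 + -5.3000, 8.3590 + 9.1799) = (-10.1261, 17.5389)
link 3: phi[3] = 80 + 80 + -40 + 180 = 300 deg
  cos(300 deg) = 0.5000, sin(300 deg) = -0.8660
  joint[4] = (-10.1261, 17.5389) + 5.7 * (0.5000, -0.8660) = (-10.1261 + 2.8500, 17.5389 + -4.9363) = (-7.2761, 12.6025)
End effector: (-7.2761, 12.6025)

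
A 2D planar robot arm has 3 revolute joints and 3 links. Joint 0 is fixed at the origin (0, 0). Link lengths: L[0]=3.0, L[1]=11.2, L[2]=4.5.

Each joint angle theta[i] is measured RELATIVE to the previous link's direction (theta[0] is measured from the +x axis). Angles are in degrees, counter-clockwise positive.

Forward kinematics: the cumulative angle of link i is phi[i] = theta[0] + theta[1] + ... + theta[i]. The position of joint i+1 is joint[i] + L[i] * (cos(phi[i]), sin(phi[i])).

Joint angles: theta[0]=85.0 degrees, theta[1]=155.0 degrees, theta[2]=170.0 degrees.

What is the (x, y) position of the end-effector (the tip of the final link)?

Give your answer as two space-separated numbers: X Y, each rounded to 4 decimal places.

joint[0] = (0.0000, 0.0000)  (base)
link 0: phi[0] = 85 = 85 deg
  cos(85 deg) = 0.0872, sin(85 deg) = 0.9962
  joint[1] = (0.0000, 0.0000) + 3 * (0.0872, 0.9962) = (0.0000 + 0.2615, 0.0000 + 2.9886) = (0.2615, 2.9886)
link 1: phi[1] = 85 + 155 = 240 deg
  cos(240 deg) = -0.5000, sin(240 deg) = -0.8660
  joint[2] = (0.2615, 2.9886) + 11.2 * (-0.5000, -0.8660) = (0.2615 + -5.6000, 2.9886 + -9.6995) = (-5.3385, -6.7109)
link 2: phi[2] = 85 + 155 + 170 = 410 deg
  cos(410 deg) = 0.6428, sin(410 deg) = 0.7660
  joint[3] = (-5.3385, -6.7109) + 4.5 * (0.6428, 0.7660) = (-5.3385 + 2.8925, -6.7109 + 3.4472) = (-2.4460, -3.2637)
End effector: (-2.4460, -3.2637)

Answer: -2.4460 -3.2637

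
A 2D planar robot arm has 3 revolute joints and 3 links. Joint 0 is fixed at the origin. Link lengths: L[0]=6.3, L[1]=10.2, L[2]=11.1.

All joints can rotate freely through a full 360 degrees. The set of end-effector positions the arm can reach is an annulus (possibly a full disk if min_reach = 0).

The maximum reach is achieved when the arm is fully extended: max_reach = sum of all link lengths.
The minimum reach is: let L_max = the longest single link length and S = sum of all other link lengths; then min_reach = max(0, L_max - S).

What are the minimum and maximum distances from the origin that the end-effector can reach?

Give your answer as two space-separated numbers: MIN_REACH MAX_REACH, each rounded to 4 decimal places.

Answer: 0.0000 27.6000

Derivation:
Link lengths: [6.3, 10.2, 11.1]
max_reach = 6.3 + 10.2 + 11.1 = 27.6
L_max = max([6.3, 10.2, 11.1]) = 11.1
S (sum of others) = 27.6 - 11.1 = 16.5
min_reach = max(0, 11.1 - 16.5) = max(0, -5.4) = 0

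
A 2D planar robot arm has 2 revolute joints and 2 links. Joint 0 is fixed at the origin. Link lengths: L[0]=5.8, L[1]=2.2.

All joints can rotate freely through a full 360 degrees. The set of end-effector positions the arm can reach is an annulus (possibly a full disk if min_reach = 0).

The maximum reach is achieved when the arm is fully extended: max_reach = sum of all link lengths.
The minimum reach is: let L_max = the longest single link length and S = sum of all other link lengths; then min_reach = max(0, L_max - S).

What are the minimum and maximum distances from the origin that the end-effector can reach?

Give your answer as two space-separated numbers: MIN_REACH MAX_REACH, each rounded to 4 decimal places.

Link lengths: [5.8, 2.2]
max_reach = 5.8 + 2.2 = 8
L_max = max([5.8, 2.2]) = 5.8
S (sum of others) = 8 - 5.8 = 2.2
min_reach = max(0, 5.8 - 2.2) = max(0, 3.6) = 3.6

Answer: 3.6000 8.0000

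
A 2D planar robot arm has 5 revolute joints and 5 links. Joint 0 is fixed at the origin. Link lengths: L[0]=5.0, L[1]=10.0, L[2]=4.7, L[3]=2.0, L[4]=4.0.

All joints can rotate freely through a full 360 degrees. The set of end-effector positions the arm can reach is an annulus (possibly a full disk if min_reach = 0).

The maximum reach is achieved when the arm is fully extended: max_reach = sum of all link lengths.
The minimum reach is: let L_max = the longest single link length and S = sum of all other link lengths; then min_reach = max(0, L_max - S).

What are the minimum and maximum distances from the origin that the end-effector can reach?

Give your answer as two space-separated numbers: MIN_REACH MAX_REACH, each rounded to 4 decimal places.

Link lengths: [5.0, 10.0, 4.7, 2.0, 4.0]
max_reach = 5 + 10 + 4.7 + 2 + 4 = 25.7
L_max = max([5.0, 10.0, 4.7, 2.0, 4.0]) = 10
S (sum of others) = 25.7 - 10 = 15.7
min_reach = max(0, 10 - 15.7) = max(0, -5.7) = 0

Answer: 0.0000 25.7000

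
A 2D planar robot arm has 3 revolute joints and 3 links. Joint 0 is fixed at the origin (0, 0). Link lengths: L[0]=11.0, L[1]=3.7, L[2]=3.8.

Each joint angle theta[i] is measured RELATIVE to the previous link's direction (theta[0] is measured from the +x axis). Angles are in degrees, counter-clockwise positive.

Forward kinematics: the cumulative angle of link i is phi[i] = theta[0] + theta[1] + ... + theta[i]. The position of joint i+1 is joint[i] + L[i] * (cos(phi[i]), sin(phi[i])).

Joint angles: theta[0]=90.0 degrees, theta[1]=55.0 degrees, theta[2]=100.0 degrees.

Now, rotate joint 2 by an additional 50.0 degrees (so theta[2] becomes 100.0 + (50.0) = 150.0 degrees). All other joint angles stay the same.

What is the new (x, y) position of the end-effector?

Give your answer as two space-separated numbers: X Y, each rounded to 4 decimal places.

Answer: -1.4249 9.6783

Derivation:
joint[0] = (0.0000, 0.0000)  (base)
link 0: phi[0] = 90 = 90 deg
  cos(90 deg) = 0.0000, sin(90 deg) = 1.0000
  joint[1] = (0.0000, 0.0000) + 11 * (0.0000, 1.0000) = (0.0000 + 0.0000, 0.0000 + 11.0000) = (0.0000, 11.0000)
link 1: phi[1] = 90 + 55 = 145 deg
  cos(145 deg) = -0.8192, sin(145 deg) = 0.5736
  joint[2] = (0.0000, 11.0000) + 3.7 * (-0.8192, 0.5736) = (0.0000 + -3.0309, 11.0000 + 2.1222) = (-3.0309, 13.1222)
link 2: phi[2] = 90 + 55 + 150 = 295 deg
  cos(295 deg) = 0.4226, sin(295 deg) = -0.9063
  joint[3] = (-3.0309, 13.1222) + 3.8 * (0.4226, -0.9063) = (-3.0309 + 1.6059, 13.1222 + -3.4440) = (-1.4249, 9.6783)
End effector: (-1.4249, 9.6783)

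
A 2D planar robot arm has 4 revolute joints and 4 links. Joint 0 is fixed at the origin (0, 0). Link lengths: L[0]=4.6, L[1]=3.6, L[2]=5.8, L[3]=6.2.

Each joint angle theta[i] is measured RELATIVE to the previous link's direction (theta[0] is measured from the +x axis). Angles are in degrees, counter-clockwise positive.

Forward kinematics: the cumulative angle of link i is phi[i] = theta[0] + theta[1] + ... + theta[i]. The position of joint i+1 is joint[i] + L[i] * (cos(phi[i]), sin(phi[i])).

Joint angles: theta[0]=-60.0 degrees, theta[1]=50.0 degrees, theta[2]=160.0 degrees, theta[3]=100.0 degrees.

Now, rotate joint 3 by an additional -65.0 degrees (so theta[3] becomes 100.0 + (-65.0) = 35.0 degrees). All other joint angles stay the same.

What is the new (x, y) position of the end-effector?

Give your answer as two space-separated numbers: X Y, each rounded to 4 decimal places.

Answer: -5.3540 -2.2492

Derivation:
joint[0] = (0.0000, 0.0000)  (base)
link 0: phi[0] = -60 = -60 deg
  cos(-60 deg) = 0.5000, sin(-60 deg) = -0.8660
  joint[1] = (0.0000, 0.0000) + 4.6 * (0.5000, -0.8660) = (0.0000 + 2.3000, 0.0000 + -3.9837) = (2.3000, -3.9837)
link 1: phi[1] = -60 + 50 = -10 deg
  cos(-10 deg) = 0.9848, sin(-10 deg) = -0.1736
  joint[2] = (2.3000, -3.9837) + 3.6 * (0.9848, -0.1736) = (2.3000 + 3.5453, -3.9837 + -0.6251) = (5.8453, -4.6089)
link 2: phi[2] = -60 + 50 + 160 = 150 deg
  cos(150 deg) = -0.8660, sin(150 deg) = 0.5000
  joint[3] = (5.8453, -4.6089) + 5.8 * (-0.8660, 0.5000) = (5.8453 + -5.0229, -4.6089 + 2.9000) = (0.8224, -1.7089)
link 3: phi[3] = -60 + 50 + 160 + 35 = 185 deg
  cos(185 deg) = -0.9962, sin(185 deg) = -0.0872
  joint[4] = (0.8224, -1.7089) + 6.2 * (-0.9962, -0.0872) = (0.8224 + -6.1764, -1.7089 + -0.5404) = (-5.3540, -2.2492)
End effector: (-5.3540, -2.2492)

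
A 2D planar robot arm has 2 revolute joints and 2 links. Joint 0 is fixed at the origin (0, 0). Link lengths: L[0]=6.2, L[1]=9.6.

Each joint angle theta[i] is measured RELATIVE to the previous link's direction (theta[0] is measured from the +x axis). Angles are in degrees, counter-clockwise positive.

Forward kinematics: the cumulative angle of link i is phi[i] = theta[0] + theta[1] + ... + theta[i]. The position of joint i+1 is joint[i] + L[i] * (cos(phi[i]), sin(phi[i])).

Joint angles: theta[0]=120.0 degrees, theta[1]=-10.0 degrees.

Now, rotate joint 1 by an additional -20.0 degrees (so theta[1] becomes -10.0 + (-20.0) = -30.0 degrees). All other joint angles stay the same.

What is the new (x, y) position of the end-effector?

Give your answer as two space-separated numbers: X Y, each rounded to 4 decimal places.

joint[0] = (0.0000, 0.0000)  (base)
link 0: phi[0] = 120 = 120 deg
  cos(120 deg) = -0.5000, sin(120 deg) = 0.8660
  joint[1] = (0.0000, 0.0000) + 6.2 * (-0.5000, 0.8660) = (0.0000 + -3.1000, 0.0000 + 5.3694) = (-3.1000, 5.3694)
link 1: phi[1] = 120 + -30 = 90 deg
  cos(90 deg) = 0.0000, sin(90 deg) = 1.0000
  joint[2] = (-3.1000, 5.3694) + 9.6 * (0.0000, 1.0000) = (-3.1000 + 0.0000, 5.3694 + 9.6000) = (-3.1000, 14.9694)
End effector: (-3.1000, 14.9694)

Answer: -3.1000 14.9694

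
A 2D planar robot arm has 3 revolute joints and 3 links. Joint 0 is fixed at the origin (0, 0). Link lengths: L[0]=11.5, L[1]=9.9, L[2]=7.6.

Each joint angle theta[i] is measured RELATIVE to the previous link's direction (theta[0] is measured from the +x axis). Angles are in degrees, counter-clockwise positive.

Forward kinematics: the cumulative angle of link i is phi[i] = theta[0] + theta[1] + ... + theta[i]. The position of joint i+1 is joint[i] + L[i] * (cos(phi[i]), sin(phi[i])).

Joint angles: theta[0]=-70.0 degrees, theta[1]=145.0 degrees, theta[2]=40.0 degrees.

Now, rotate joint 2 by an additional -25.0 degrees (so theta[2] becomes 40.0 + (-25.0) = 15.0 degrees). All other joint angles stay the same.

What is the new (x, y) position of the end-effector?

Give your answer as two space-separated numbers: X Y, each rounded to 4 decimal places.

Answer: 6.4955 6.3562

Derivation:
joint[0] = (0.0000, 0.0000)  (base)
link 0: phi[0] = -70 = -70 deg
  cos(-70 deg) = 0.3420, sin(-70 deg) = -0.9397
  joint[1] = (0.0000, 0.0000) + 11.5 * (0.3420, -0.9397) = (0.0000 + 3.9332, 0.0000 + -10.8065) = (3.9332, -10.8065)
link 1: phi[1] = -70 + 145 = 75 deg
  cos(75 deg) = 0.2588, sin(75 deg) = 0.9659
  joint[2] = (3.9332, -10.8065) + 9.9 * (0.2588, 0.9659) = (3.9332 + 2.5623, -10.8065 + 9.5627) = (6.4955, -1.2438)
link 2: phi[2] = -70 + 145 + 15 = 90 deg
  cos(90 deg) = 0.0000, sin(90 deg) = 1.0000
  joint[3] = (6.4955, -1.2438) + 7.6 * (0.0000, 1.0000) = (6.4955 + 0.0000, -1.2438 + 7.6000) = (6.4955, 6.3562)
End effector: (6.4955, 6.3562)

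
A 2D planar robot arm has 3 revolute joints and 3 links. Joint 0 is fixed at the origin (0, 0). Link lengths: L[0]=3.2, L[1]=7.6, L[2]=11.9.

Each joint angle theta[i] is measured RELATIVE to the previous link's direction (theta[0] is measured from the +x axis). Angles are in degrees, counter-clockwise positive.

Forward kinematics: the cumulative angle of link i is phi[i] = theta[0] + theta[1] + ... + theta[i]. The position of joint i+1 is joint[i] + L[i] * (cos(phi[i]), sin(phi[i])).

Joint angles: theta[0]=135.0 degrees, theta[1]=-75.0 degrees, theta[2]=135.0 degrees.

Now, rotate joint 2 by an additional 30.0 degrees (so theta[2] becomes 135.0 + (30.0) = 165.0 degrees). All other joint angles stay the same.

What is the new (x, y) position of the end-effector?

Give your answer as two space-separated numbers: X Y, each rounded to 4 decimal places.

Answer: -6.8773 0.4300

Derivation:
joint[0] = (0.0000, 0.0000)  (base)
link 0: phi[0] = 135 = 135 deg
  cos(135 deg) = -0.7071, sin(135 deg) = 0.7071
  joint[1] = (0.0000, 0.0000) + 3.2 * (-0.7071, 0.7071) = (0.0000 + -2.2627, 0.0000 + 2.2627) = (-2.2627, 2.2627)
link 1: phi[1] = 135 + -75 = 60 deg
  cos(60 deg) = 0.5000, sin(60 deg) = 0.8660
  joint[2] = (-2.2627, 2.2627) + 7.6 * (0.5000, 0.8660) = (-2.2627 + 3.8000, 2.2627 + 6.5818) = (1.5373, 8.8445)
link 2: phi[2] = 135 + -75 + 165 = 225 deg
  cos(225 deg) = -0.7071, sin(225 deg) = -0.7071
  joint[3] = (1.5373, 8.8445) + 11.9 * (-0.7071, -0.7071) = (1.5373 + -8.4146, 8.8445 + -8.4146) = (-6.8773, 0.4300)
End effector: (-6.8773, 0.4300)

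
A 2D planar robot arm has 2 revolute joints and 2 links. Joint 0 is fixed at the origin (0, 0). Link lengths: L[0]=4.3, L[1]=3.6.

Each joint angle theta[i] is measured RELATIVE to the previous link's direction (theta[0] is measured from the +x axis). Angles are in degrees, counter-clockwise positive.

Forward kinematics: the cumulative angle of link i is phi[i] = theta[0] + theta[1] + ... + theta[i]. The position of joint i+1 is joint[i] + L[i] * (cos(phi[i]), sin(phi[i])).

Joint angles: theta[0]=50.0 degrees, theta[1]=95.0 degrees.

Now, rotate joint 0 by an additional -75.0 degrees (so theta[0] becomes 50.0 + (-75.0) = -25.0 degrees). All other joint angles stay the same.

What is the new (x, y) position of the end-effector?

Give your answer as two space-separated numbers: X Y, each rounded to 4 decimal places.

Answer: 5.1284 1.5656

Derivation:
joint[0] = (0.0000, 0.0000)  (base)
link 0: phi[0] = -25 = -25 deg
  cos(-25 deg) = 0.9063, sin(-25 deg) = -0.4226
  joint[1] = (0.0000, 0.0000) + 4.3 * (0.9063, -0.4226) = (0.0000 + 3.8971, 0.0000 + -1.8173) = (3.8971, -1.8173)
link 1: phi[1] = -25 + 95 = 70 deg
  cos(70 deg) = 0.3420, sin(70 deg) = 0.9397
  joint[2] = (3.8971, -1.8173) + 3.6 * (0.3420, 0.9397) = (3.8971 + 1.2313, -1.8173 + 3.3829) = (5.1284, 1.5656)
End effector: (5.1284, 1.5656)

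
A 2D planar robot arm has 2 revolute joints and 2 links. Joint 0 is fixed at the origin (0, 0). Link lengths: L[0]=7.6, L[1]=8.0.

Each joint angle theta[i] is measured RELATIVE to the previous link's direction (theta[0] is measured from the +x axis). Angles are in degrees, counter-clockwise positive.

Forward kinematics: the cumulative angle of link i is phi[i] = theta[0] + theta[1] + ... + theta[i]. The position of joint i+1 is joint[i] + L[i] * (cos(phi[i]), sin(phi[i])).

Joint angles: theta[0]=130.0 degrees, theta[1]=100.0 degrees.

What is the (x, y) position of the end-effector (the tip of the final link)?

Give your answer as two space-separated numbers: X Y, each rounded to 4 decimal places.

joint[0] = (0.0000, 0.0000)  (base)
link 0: phi[0] = 130 = 130 deg
  cos(130 deg) = -0.6428, sin(130 deg) = 0.7660
  joint[1] = (0.0000, 0.0000) + 7.6 * (-0.6428, 0.7660) = (0.0000 + -4.8852, 0.0000 + 5.8219) = (-4.8852, 5.8219)
link 1: phi[1] = 130 + 100 = 230 deg
  cos(230 deg) = -0.6428, sin(230 deg) = -0.7660
  joint[2] = (-4.8852, 5.8219) + 8 * (-0.6428, -0.7660) = (-4.8852 + -5.1423, 5.8219 + -6.1284) = (-10.0275, -0.3064)
End effector: (-10.0275, -0.3064)

Answer: -10.0275 -0.3064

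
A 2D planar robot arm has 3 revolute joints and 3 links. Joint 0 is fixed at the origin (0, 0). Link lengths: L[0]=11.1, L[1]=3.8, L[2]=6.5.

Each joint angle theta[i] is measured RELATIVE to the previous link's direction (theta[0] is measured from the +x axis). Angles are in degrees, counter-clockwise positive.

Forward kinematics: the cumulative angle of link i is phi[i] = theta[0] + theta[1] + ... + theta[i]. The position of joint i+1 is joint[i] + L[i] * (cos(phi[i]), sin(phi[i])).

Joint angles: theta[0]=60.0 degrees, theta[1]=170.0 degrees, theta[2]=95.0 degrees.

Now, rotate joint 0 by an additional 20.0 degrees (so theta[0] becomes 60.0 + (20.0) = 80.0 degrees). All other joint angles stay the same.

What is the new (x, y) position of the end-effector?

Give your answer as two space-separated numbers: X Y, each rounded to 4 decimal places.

Answer: 6.9063 5.6782

Derivation:
joint[0] = (0.0000, 0.0000)  (base)
link 0: phi[0] = 80 = 80 deg
  cos(80 deg) = 0.1736, sin(80 deg) = 0.9848
  joint[1] = (0.0000, 0.0000) + 11.1 * (0.1736, 0.9848) = (0.0000 + 1.9275, 0.0000 + 10.9314) = (1.9275, 10.9314)
link 1: phi[1] = 80 + 170 = 250 deg
  cos(250 deg) = -0.3420, sin(250 deg) = -0.9397
  joint[2] = (1.9275, 10.9314) + 3.8 * (-0.3420, -0.9397) = (1.9275 + -1.2997, 10.9314 + -3.5708) = (0.6278, 7.3605)
link 2: phi[2] = 80 + 170 + 95 = 345 deg
  cos(345 deg) = 0.9659, sin(345 deg) = -0.2588
  joint[3] = (0.6278, 7.3605) + 6.5 * (0.9659, -0.2588) = (0.6278 + 6.2785, 7.3605 + -1.6823) = (6.9063, 5.6782)
End effector: (6.9063, 5.6782)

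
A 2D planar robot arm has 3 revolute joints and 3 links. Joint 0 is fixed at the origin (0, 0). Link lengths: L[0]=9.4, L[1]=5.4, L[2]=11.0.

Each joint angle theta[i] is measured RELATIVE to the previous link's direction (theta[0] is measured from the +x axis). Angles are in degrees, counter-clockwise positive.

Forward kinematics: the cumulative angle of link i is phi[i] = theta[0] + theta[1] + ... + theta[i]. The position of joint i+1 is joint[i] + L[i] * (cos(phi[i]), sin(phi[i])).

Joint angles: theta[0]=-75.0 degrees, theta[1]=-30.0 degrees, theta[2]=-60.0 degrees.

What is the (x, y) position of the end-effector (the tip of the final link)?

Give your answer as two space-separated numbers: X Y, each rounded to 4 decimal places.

joint[0] = (0.0000, 0.0000)  (base)
link 0: phi[0] = -75 = -75 deg
  cos(-75 deg) = 0.2588, sin(-75 deg) = -0.9659
  joint[1] = (0.0000, 0.0000) + 9.4 * (0.2588, -0.9659) = (0.0000 + 2.4329, 0.0000 + -9.0797) = (2.4329, -9.0797)
link 1: phi[1] = -75 + -30 = -105 deg
  cos(-105 deg) = -0.2588, sin(-105 deg) = -0.9659
  joint[2] = (2.4329, -9.0797) + 5.4 * (-0.2588, -0.9659) = (2.4329 + -1.3976, -9.0797 + -5.2160) = (1.0353, -14.2957)
link 2: phi[2] = -75 + -30 + -60 = -165 deg
  cos(-165 deg) = -0.9659, sin(-165 deg) = -0.2588
  joint[3] = (1.0353, -14.2957) + 11 * (-0.9659, -0.2588) = (1.0353 + -10.6252, -14.2957 + -2.8470) = (-9.5899, -17.1427)
End effector: (-9.5899, -17.1427)

Answer: -9.5899 -17.1427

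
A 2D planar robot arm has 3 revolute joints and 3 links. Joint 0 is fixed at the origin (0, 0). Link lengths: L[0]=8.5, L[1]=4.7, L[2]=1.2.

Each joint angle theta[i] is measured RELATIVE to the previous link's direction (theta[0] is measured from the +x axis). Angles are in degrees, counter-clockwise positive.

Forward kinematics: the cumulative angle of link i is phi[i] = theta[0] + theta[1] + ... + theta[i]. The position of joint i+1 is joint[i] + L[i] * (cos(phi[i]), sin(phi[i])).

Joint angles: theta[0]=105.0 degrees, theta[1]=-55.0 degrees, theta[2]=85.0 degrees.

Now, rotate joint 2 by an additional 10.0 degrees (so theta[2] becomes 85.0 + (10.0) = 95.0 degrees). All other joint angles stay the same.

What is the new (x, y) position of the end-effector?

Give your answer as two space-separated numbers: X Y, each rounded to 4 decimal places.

Answer: -0.1618 12.4991

Derivation:
joint[0] = (0.0000, 0.0000)  (base)
link 0: phi[0] = 105 = 105 deg
  cos(105 deg) = -0.2588, sin(105 deg) = 0.9659
  joint[1] = (0.0000, 0.0000) + 8.5 * (-0.2588, 0.9659) = (0.0000 + -2.2000, 0.0000 + 8.2104) = (-2.2000, 8.2104)
link 1: phi[1] = 105 + -55 = 50 deg
  cos(50 deg) = 0.6428, sin(50 deg) = 0.7660
  joint[2] = (-2.2000, 8.2104) + 4.7 * (0.6428, 0.7660) = (-2.2000 + 3.0211, 8.2104 + 3.6004) = (0.8211, 11.8108)
link 2: phi[2] = 105 + -55 + 95 = 145 deg
  cos(145 deg) = -0.8192, sin(145 deg) = 0.5736
  joint[3] = (0.8211, 11.8108) + 1.2 * (-0.8192, 0.5736) = (0.8211 + -0.9830, 11.8108 + 0.6883) = (-0.1618, 12.4991)
End effector: (-0.1618, 12.4991)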